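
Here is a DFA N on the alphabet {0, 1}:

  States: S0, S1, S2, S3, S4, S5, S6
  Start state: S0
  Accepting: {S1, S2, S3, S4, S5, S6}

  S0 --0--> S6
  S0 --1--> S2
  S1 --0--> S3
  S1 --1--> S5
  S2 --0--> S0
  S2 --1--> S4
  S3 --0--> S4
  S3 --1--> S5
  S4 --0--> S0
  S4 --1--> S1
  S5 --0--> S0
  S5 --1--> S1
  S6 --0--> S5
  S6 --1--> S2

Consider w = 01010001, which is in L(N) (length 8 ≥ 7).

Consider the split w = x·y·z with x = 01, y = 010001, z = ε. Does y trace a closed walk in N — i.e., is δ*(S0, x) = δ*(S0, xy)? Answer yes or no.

no

Run of N on the first 8 characters of w = 0 1 0 1 0 0 0 1:
  step 0: S0  (start)
  step 1: S6  (read 0: S0→S6)
  step 2: S2  (read 1: S6→S2)
  step 3: S0  (read 0: S2→S0)
  step 4: S2  (read 1: S0→S2)
  step 5: S0  (read 0: S2→S0)
  step 6: S6  (read 0: S0→S6)
  step 7: S5  (read 0: S6→S5)
  step 8: S1  (read 1: S5→S1)

After x (step 2): S2. After xy (step 8): S1.
They differ (S2 ≠ S1), so y is not a cycle from the state after x; this split is not the one the pumping-lemma construction produces, and pumping y need not keep the string in L(N).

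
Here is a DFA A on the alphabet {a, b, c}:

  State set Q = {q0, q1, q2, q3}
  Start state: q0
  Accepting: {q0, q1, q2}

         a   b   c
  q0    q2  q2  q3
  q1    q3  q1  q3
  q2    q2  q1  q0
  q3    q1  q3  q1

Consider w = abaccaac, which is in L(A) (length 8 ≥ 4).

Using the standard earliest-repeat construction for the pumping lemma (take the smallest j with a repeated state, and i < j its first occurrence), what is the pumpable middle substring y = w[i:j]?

ac

State sequence: q0 -a-> q2 -b-> q1 -a-> q3 -c-> q1 -c-> q3 -a-> q1 -a-> q3 -c-> q1
First repeat at step 4: q1 was already visited.

So i = 2, j = 4, giving x = w[0:2] = ab, y = w[2:4] = ac, z = w[4:8] = caac.
Check: |xy| = 4 ≤ 4 and |y| = 2 ≥ 1. Reading y takes A from q1 back to q1, so every xyⁱz is accepted.
With |Q| = 4, pigeonhole forces a state repeat no later than step 4; the substring read between the first and second visits to that state can be pumped.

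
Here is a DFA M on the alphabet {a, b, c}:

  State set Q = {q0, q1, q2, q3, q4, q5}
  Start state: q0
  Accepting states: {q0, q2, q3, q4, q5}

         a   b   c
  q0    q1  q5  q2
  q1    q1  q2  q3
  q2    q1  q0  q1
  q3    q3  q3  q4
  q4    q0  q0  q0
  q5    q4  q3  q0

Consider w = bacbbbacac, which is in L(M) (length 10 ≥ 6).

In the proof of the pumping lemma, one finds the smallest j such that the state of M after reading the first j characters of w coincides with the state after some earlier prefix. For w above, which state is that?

q0

State sequence: q0 -b-> q5 -a-> q4 -c-> q0 -b-> q5 -b-> q3 -b-> q3 -a-> q3 -c-> q4 -a-> q0 -c-> q2
First repeat at step 3: q0 was already visited.

The earliest repeat is at step j = 3: M is in q0, which it already visited at step i = 0.
Since M has 6 states, any run of length ≥ 6 visits 6+1 states, so by pigeonhole some state repeats within the first 6 steps — that repeat gives the pumpable loop.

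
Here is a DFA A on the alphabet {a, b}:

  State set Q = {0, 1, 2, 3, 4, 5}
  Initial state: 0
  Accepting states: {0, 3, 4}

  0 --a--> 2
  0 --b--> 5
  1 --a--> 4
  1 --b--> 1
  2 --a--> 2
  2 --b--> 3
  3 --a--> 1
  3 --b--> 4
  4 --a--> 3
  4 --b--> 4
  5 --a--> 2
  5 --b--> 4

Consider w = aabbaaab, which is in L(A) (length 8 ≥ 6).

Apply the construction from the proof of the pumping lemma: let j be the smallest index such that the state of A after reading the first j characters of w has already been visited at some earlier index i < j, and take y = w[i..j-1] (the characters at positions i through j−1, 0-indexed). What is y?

a

State sequence: 0 -a-> 2 -a-> 2 -b-> 3 -b-> 4 -a-> 3 -a-> 1 -a-> 4 -b-> 4
First repeat at step 2: 2 was already visited.

So i = 1, j = 2, giving x = w[0:1] = a, y = w[1:2] = a, z = w[2:8] = bbaaab.
Check: |xy| = 2 ≤ 6 and |y| = 1 ≥ 1. Reading y takes A from 2 back to 2, so every xyⁱz is accepted.
The DFA has 6 states, so the proof of the pumping lemma guarantees a repeated state among the first 6+1 visited; the segment between the two visits is the pumpable y.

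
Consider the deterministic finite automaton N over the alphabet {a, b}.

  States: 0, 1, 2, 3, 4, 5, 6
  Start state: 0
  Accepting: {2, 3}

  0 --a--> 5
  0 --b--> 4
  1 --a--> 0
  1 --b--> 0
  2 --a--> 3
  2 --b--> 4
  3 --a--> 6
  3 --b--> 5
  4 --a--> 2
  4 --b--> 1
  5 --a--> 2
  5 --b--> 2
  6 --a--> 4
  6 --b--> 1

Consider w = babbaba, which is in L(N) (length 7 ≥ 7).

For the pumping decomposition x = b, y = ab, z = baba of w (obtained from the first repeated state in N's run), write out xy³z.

babababbaba

xy^3z = b·ab·ab·ab·baba = babababbaba.
Reading y = ab takes N from 4 back to 4, so after x·y·y·y the machine is still in 4, and z then leads to the accepting state 2. Hence babababbaba ∈ L(N).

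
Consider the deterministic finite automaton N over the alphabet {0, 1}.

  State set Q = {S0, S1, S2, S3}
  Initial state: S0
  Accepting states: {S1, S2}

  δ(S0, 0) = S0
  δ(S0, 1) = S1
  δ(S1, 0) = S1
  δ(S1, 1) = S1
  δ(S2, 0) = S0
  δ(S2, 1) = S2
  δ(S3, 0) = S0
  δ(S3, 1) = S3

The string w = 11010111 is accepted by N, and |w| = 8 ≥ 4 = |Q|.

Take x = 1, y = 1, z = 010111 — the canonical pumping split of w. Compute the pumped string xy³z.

1111010111

xy^3z = 1·1·1·1·010111 = 1111010111.
Reading y = 1 takes N from S1 back to S1, so after x·y·y·y the machine is still in S1, and z then leads to the accepting state S1. Hence 1111010111 ∈ L(N).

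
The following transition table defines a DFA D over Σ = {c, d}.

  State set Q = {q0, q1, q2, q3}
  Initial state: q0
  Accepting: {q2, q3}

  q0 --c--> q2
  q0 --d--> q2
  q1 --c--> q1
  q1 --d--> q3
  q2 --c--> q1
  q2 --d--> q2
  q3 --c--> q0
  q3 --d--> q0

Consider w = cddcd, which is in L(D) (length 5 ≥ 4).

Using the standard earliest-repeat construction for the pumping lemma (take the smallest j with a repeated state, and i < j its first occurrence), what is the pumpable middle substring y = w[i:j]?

d

State sequence: q0 -c-> q2 -d-> q2 -d-> q2 -c-> q1 -d-> q3
First repeat at step 2: q2 was already visited.

So i = 1, j = 2, giving x = w[0:1] = c, y = w[1:2] = d, z = w[2:5] = dcd.
Check: |xy| = 2 ≤ 4 and |y| = 1 ≥ 1. Reading y takes D from q2 back to q2, so every xyⁱz is accepted.
The DFA has 4 states, so the proof of the pumping lemma guarantees a repeated state among the first 4+1 visited; the segment between the two visits is the pumpable y.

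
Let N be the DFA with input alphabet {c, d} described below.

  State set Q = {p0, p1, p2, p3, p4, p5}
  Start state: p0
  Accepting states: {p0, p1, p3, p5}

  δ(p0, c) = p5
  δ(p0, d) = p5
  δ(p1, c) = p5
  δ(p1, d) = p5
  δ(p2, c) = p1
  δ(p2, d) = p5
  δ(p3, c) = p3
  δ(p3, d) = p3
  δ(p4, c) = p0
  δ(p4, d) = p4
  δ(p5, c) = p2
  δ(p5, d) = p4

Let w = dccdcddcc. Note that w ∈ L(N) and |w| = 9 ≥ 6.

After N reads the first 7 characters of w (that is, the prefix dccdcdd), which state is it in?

State sequence: p0 -d-> p5 -c-> p2 -c-> p1 -d-> p5 -c-> p2 -d-> p5 -d-> p4

After reading 7 characters, N is in state p4.

p4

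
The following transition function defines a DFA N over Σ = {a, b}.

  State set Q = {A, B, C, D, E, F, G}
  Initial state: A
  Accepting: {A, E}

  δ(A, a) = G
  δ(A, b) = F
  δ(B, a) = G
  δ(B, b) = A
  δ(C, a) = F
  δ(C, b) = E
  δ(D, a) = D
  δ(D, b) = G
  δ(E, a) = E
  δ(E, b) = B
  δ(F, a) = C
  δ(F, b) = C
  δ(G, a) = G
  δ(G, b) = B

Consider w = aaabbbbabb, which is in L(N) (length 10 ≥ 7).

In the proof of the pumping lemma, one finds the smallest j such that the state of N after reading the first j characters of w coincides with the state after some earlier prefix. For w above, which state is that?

Run of N on w = a a a b b b b a b b:
  step 0: A  (start)
  step 1: G  (read a: A→G)
  step 2: G  (read a: G→G)   ← first repeat (G seen earlier)
  step 3: G  (read a: G→G)
  step 4: B  (read b: G→B)
  step 5: A  (read b: B→A)
  step 6: F  (read b: A→F)
  step 7: C  (read b: F→C)
  step 8: F  (read a: C→F)
  step 9: C  (read b: F→C)
  step 10: E  (read b: C→E)

The earliest repeat is at step j = 2: N is in G, which it already visited at step i = 1.
Since N has 7 states, any run of length ≥ 7 visits 7+1 states, so by pigeonhole some state repeats within the first 7 steps — that repeat gives the pumpable loop.

G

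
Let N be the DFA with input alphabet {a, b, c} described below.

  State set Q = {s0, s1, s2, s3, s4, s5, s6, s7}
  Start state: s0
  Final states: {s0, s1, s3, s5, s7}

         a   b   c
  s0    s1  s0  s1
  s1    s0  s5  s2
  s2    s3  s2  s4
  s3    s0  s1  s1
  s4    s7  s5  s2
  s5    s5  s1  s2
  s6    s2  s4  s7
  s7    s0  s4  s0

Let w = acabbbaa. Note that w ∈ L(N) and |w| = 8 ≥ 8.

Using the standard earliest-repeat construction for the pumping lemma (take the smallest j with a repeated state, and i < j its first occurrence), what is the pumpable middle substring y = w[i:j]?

cab

Run of N on w = a c a b b b a a:
  step 0: s0  (start)
  step 1: s1  (read a: s0→s1)
  step 2: s2  (read c: s1→s2)
  step 3: s3  (read a: s2→s3)
  step 4: s1  (read b: s3→s1)   ← first repeat (s1 seen earlier)
  step 5: s5  (read b: s1→s5)
  step 6: s1  (read b: s5→s1)
  step 7: s0  (read a: s1→s0)
  step 8: s1  (read a: s0→s1)

So i = 1, j = 4, giving x = w[0:1] = a, y = w[1:4] = cab, z = w[4:8] = bbaa.
Check: |xy| = 4 ≤ 8 and |y| = 3 ≥ 1. Reading y takes N from s1 back to s1, so every xyⁱz is accepted.
The DFA has 8 states, so the proof of the pumping lemma guarantees a repeated state among the first 8+1 visited; the segment between the two visits is the pumpable y.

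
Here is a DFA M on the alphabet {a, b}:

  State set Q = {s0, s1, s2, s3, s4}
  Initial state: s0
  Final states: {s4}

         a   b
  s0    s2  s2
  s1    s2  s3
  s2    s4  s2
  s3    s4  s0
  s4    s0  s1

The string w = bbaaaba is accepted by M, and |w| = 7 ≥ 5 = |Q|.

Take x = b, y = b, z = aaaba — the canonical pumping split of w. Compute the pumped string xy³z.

bbbbaaaba

xy^3z = b·b·b·b·aaaba = bbbbaaaba.
Reading y = b takes M from s2 back to s2, so after x·y·y·y the machine is still in s2, and z then leads to the accepting state s4. Hence bbbbaaaba ∈ L(M).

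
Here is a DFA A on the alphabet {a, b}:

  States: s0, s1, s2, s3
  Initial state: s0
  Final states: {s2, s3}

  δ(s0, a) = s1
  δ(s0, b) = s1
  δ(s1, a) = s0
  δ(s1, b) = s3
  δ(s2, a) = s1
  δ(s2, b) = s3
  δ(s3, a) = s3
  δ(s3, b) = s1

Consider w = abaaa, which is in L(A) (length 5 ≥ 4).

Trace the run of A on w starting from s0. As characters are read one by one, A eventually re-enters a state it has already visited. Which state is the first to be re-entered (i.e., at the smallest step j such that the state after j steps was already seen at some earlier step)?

s3

State sequence: s0 -a-> s1 -b-> s3 -a-> s3 -a-> s3 -a-> s3
First repeat at step 3: s3 was already visited.

The earliest repeat is at step j = 3: A is in s3, which it already visited at step i = 2.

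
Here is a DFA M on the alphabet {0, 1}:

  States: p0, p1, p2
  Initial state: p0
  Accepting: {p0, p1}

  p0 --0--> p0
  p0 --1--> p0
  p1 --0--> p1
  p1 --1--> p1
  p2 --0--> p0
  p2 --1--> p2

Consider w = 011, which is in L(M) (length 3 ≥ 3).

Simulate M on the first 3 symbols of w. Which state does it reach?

p0

Run of M on the first 3 characters of w = 0 1 1:
  step 0: p0  (start)
  step 1: p0  (read 0: p0→p0)
  step 2: p0  (read 1: p0→p0)
  step 3: p0  (read 1: p0→p0)

After reading 3 characters, M is in state p0.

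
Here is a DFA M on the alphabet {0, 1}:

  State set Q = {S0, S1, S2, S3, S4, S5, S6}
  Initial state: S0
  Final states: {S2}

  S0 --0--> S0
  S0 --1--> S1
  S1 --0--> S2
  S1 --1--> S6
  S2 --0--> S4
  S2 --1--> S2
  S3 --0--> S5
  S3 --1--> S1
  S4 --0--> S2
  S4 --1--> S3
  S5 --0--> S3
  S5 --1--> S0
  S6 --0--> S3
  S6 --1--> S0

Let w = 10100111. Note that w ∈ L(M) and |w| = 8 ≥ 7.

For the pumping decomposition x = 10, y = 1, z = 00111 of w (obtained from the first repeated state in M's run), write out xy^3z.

1011100111

xy^3z = 10·1·1·1·00111 = 1011100111.
Reading y = 1 takes M from S2 back to S2, so after x·y·y·y the machine is still in S2, and z then leads to the accepting state S2. Hence 1011100111 ∈ L(M).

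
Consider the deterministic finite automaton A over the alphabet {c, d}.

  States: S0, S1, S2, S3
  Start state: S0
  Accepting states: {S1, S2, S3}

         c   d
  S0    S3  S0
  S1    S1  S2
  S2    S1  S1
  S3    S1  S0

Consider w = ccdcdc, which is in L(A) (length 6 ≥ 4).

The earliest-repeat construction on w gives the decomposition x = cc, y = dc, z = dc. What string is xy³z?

xy^3z = cc·dc·dc·dc·dc = ccdcdcdcdc.
Reading y = dc takes A from S1 back to S1, so after x·y·y·y the machine is still in S1, and z then leads to the accepting state S1. Hence ccdcdcdcdc ∈ L(A).

ccdcdcdcdc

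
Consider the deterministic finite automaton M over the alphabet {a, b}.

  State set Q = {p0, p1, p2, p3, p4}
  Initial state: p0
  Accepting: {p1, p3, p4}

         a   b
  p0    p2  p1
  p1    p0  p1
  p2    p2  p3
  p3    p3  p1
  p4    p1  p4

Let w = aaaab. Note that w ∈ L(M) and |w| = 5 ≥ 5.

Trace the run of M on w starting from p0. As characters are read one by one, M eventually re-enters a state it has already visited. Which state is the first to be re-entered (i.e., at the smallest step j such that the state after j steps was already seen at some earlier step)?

Run of M on w = a a a a b:
  step 0: p0  (start)
  step 1: p2  (read a: p0→p2)
  step 2: p2  (read a: p2→p2)   ← first repeat (p2 seen earlier)
  step 3: p2  (read a: p2→p2)
  step 4: p2  (read a: p2→p2)
  step 5: p3  (read b: p2→p3)

The earliest repeat is at step j = 2: M is in p2, which it already visited at step i = 1.
The DFA has 5 states, so the proof of the pumping lemma guarantees a repeated state among the first 5+1 visited; the segment between the two visits is the pumpable y.

p2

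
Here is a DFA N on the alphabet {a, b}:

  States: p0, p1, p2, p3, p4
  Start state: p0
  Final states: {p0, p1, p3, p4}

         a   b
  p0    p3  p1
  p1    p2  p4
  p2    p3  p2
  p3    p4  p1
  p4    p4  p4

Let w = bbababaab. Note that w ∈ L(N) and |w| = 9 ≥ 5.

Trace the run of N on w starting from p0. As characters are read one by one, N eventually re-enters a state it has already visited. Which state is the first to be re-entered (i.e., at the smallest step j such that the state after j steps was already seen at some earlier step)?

p4

Run of N on w = b b a b a b a a b:
  step 0: p0  (start)
  step 1: p1  (read b: p0→p1)
  step 2: p4  (read b: p1→p4)
  step 3: p4  (read a: p4→p4)   ← first repeat (p4 seen earlier)
  step 4: p4  (read b: p4→p4)
  step 5: p4  (read a: p4→p4)
  step 6: p4  (read b: p4→p4)
  step 7: p4  (read a: p4→p4)
  step 8: p4  (read a: p4→p4)
  step 9: p4  (read b: p4→p4)

The earliest repeat is at step j = 3: N is in p4, which it already visited at step i = 2.
Since N has 5 states, any run of length ≥ 5 visits 5+1 states, so by pigeonhole some state repeats within the first 5 steps — that repeat gives the pumpable loop.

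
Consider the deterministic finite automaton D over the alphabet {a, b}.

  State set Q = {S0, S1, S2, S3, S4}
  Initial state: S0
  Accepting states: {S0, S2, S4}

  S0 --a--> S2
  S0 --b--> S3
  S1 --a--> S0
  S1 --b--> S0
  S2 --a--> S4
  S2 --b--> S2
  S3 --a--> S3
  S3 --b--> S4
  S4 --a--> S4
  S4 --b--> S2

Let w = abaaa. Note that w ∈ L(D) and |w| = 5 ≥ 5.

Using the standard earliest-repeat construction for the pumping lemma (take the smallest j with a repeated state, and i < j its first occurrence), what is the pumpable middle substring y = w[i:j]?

State sequence: S0 -a-> S2 -b-> S2 -a-> S4 -a-> S4 -a-> S4
First repeat at step 2: S2 was already visited.

So i = 1, j = 2, giving x = w[0:1] = a, y = w[1:2] = b, z = w[2:5] = aaa.
Check: |xy| = 2 ≤ 5 and |y| = 1 ≥ 1. Reading y takes D from S2 back to S2, so every xyⁱz is accepted.

b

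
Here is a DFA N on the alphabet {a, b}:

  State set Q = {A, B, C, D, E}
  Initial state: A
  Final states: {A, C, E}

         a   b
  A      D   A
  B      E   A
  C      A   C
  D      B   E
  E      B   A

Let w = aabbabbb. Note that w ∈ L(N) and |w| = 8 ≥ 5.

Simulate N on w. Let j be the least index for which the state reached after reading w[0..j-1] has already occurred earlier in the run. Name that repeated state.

A

Run of N on w = a a b b a b b b:
  step 0: A  (start)
  step 1: D  (read a: A→D)
  step 2: B  (read a: D→B)
  step 3: A  (read b: B→A)   ← first repeat (A seen earlier)
  step 4: A  (read b: A→A)
  step 5: D  (read a: A→D)
  step 6: E  (read b: D→E)
  step 7: A  (read b: E→A)
  step 8: A  (read b: A→A)

The earliest repeat is at step j = 3: N is in A, which it already visited at step i = 0.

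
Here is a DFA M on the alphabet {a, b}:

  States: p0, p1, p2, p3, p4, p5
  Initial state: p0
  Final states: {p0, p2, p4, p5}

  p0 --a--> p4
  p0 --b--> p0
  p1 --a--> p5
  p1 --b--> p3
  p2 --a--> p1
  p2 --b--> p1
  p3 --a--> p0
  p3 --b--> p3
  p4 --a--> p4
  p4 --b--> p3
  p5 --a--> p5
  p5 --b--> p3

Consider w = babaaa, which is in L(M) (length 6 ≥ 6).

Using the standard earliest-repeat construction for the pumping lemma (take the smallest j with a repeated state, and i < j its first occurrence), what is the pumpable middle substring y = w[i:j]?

b

State sequence: p0 -b-> p0 -a-> p4 -b-> p3 -a-> p0 -a-> p4 -a-> p4
First repeat at step 1: p0 was already visited.

So i = 0, j = 1, giving x = w[0:0] = ε, y = w[0:1] = b, z = w[1:6] = abaaa.
Check: |xy| = 1 ≤ 6 and |y| = 1 ≥ 1. Reading y takes M from p0 back to p0, so every xyⁱz is accepted.
With |Q| = 6, pigeonhole forces a state repeat no later than step 6; the substring read between the first and second visits to that state can be pumped.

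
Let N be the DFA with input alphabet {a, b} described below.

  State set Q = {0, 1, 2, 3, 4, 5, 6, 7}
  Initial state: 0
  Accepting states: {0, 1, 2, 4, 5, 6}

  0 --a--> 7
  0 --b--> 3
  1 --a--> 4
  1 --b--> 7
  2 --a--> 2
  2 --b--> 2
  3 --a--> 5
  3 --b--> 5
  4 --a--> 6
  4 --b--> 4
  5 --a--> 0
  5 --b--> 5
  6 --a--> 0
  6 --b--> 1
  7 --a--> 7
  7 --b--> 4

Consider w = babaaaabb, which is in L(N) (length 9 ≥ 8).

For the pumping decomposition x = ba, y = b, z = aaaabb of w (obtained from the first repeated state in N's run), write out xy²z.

babbaaaabb

xy^2z = ba·b·b·aaaabb = babbaaaabb.
Reading y = b takes N from 5 back to 5, so after x·y·y the machine is still in 5, and z then leads to the accepting state 4. Hence babbaaaabb ∈ L(N).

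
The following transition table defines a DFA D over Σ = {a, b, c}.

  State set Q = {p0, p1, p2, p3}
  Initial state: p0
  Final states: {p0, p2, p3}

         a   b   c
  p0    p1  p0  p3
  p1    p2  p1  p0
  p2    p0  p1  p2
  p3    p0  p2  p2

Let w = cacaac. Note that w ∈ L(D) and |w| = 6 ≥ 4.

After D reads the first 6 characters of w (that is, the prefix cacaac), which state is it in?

p0

Run of D on the first 6 characters of w = c a c a a c:
  step 0: p0  (start)
  step 1: p3  (read c: p0→p3)
  step 2: p0  (read a: p3→p0)
  step 3: p3  (read c: p0→p3)
  step 4: p0  (read a: p3→p0)
  step 5: p1  (read a: p0→p1)
  step 6: p0  (read c: p1→p0)

After reading 6 characters, D is in state p0.
(This kind of state-tracing is the core of the pumping-lemma construction: with 4 states, pigeonhole forces a repeat within the first 4 steps.)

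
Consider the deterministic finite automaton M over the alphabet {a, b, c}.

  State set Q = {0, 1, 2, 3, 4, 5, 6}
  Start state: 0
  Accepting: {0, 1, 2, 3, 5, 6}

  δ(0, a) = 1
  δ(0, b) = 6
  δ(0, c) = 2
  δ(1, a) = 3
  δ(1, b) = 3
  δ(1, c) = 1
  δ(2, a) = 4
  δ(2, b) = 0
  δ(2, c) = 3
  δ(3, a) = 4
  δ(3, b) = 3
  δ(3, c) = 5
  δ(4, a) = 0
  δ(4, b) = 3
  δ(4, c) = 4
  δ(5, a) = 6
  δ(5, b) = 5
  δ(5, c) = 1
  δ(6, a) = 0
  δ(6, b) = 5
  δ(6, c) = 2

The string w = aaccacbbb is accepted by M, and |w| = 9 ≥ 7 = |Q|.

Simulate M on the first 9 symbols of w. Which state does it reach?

5

Run of M on the first 9 characters of w = a a c c a c b b b:
  step 0: 0  (start)
  step 1: 1  (read a: 0→1)
  step 2: 3  (read a: 1→3)
  step 3: 5  (read c: 3→5)
  step 4: 1  (read c: 5→1)
  step 5: 3  (read a: 1→3)
  step 6: 5  (read c: 3→5)
  step 7: 5  (read b: 5→5)
  step 8: 5  (read b: 5→5)
  step 9: 5  (read b: 5→5)

After reading 9 characters, M is in state 5.
(This kind of state-tracing is the core of the pumping-lemma construction: with 7 states, pigeonhole forces a repeat within the first 7 steps.)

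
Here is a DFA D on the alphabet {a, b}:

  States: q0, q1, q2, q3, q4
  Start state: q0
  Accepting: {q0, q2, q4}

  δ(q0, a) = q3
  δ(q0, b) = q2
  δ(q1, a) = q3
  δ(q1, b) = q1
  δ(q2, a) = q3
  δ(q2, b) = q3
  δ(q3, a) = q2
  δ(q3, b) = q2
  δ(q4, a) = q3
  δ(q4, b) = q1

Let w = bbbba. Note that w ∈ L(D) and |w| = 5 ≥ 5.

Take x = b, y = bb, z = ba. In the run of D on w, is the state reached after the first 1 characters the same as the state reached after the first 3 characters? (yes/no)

yes

Run of D on the first 3 characters of w = b b b:
  step 0: q0  (start)
  step 1: q2  (read b: q0→q2)
  step 2: q3  (read b: q2→q3)
  step 3: q2  (read b: q3→q2)

After x (step 1): q2. After xy (step 3): q2.
They match, so y = bb drives D around a cycle from q2 back to itself; pumping y any number of times keeps D in q2 before reading z, and xyⁱz ∈ L(D) for every i ≥ 0.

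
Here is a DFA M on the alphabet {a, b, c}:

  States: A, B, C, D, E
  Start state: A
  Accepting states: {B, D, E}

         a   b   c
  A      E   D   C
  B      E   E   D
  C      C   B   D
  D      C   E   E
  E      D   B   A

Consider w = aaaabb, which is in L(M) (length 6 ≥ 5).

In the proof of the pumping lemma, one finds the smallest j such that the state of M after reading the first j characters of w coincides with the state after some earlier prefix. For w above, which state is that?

Run of M on w = a a a a b b:
  step 0: A  (start)
  step 1: E  (read a: A→E)
  step 2: D  (read a: E→D)
  step 3: C  (read a: D→C)
  step 4: C  (read a: C→C)   ← first repeat (C seen earlier)
  step 5: B  (read b: C→B)
  step 6: E  (read b: B→E)

The earliest repeat is at step j = 4: M is in C, which it already visited at step i = 3.

C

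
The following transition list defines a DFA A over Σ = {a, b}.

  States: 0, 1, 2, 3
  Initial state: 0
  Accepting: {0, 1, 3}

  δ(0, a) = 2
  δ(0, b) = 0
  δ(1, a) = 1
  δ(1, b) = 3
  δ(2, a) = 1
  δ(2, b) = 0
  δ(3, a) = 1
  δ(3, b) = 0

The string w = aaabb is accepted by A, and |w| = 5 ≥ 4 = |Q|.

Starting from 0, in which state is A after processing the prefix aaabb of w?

0

Run of A on the first 5 characters of w = a a a b b:
  step 0: 0  (start)
  step 1: 2  (read a: 0→2)
  step 2: 1  (read a: 2→1)
  step 3: 1  (read a: 1→1)
  step 4: 3  (read b: 1→3)
  step 5: 0  (read b: 3→0)

After reading 5 characters, A is in state 0.
(This kind of state-tracing is the core of the pumping-lemma construction: with 4 states, pigeonhole forces a repeat within the first 4 steps.)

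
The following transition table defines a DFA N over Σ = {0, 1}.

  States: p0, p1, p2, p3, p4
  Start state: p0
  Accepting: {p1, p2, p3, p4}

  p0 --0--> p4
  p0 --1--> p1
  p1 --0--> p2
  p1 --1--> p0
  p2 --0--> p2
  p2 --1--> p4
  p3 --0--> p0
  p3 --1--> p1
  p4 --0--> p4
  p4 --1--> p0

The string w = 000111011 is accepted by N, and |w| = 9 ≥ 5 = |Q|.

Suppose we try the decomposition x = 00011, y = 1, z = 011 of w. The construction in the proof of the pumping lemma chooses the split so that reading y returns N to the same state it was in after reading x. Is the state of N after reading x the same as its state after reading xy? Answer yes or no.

no

State sequence: p0 -0-> p4 -0-> p4 -0-> p4 -1-> p0 -1-> p1 -1-> p0

After x (step 5): p1. After xy (step 6): p0.
They differ (p1 ≠ p0), so y is not a cycle from the state after x; this split is not the one the pumping-lemma construction produces, and pumping y need not keep the string in L(N).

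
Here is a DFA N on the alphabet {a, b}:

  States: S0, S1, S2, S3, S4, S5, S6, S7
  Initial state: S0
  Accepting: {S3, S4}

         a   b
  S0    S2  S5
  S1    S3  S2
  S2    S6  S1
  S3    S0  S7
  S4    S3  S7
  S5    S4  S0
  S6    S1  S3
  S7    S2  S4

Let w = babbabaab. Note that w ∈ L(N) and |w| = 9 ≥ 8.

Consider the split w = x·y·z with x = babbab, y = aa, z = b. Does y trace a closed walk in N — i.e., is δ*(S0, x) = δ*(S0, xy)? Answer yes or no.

no

Run of N on the first 8 characters of w = b a b b a b a a:
  step 0: S0  (start)
  step 1: S5  (read b: S0→S5)
  step 2: S4  (read a: S5→S4)
  step 3: S7  (read b: S4→S7)
  step 4: S4  (read b: S7→S4)
  step 5: S3  (read a: S4→S3)
  step 6: S7  (read b: S3→S7)
  step 7: S2  (read a: S7→S2)
  step 8: S6  (read a: S2→S6)

After x (step 6): S7. After xy (step 8): S6.
They differ (S7 ≠ S6), so y is not a cycle from the state after x; this split is not the one the pumping-lemma construction produces, and pumping y need not keep the string in L(N).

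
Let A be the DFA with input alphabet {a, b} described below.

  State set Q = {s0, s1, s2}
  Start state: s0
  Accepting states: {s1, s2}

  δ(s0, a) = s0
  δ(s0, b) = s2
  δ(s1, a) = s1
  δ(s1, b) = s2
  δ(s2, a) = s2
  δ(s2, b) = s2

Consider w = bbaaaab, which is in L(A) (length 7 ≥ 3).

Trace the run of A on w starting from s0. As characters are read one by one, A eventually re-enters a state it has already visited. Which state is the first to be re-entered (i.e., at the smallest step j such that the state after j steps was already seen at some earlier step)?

s2

State sequence: s0 -b-> s2 -b-> s2 -a-> s2 -a-> s2 -a-> s2 -a-> s2 -b-> s2
First repeat at step 2: s2 was already visited.

The earliest repeat is at step j = 2: A is in s2, which it already visited at step i = 1.
With |Q| = 3, pigeonhole forces a state repeat no later than step 3; the substring read between the first and second visits to that state can be pumped.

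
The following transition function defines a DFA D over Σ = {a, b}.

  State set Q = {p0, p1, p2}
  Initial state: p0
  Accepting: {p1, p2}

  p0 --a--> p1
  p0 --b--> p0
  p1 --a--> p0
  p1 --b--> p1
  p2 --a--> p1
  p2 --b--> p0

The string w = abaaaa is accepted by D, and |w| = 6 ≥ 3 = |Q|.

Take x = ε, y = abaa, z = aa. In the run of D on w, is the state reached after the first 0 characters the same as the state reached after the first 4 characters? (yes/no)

no

State sequence: p0 -a-> p1 -b-> p1 -a-> p0 -a-> p1

After x (step 0): p0. After xy (step 4): p1.
They differ (p0 ≠ p1), so y is not a cycle from the state after x; this split is not the one the pumping-lemma construction produces, and pumping y need not keep the string in L(D).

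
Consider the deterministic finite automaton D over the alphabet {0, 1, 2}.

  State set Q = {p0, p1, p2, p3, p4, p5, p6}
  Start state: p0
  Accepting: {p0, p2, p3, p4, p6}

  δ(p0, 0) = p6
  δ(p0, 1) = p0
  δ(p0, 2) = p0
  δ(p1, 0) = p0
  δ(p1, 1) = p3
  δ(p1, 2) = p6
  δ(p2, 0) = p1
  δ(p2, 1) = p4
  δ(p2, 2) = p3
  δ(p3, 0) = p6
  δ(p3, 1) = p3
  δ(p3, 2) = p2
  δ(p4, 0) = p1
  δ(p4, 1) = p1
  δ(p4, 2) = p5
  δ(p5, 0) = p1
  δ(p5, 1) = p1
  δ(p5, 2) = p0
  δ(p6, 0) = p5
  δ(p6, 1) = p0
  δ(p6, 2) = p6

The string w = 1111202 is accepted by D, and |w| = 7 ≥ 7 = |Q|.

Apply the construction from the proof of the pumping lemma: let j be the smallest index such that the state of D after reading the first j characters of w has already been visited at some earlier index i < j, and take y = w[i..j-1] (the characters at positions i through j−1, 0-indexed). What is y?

1

Run of D on w = 1 1 1 1 2 0 2:
  step 0: p0  (start)
  step 1: p0  (read 1: p0→p0)   ← first repeat (p0 seen earlier)
  step 2: p0  (read 1: p0→p0)
  step 3: p0  (read 1: p0→p0)
  step 4: p0  (read 1: p0→p0)
  step 5: p0  (read 2: p0→p0)
  step 6: p6  (read 0: p0→p6)
  step 7: p6  (read 2: p6→p6)

So i = 0, j = 1, giving x = w[0:0] = ε, y = w[0:1] = 1, z = w[1:7] = 111202.
Check: |xy| = 1 ≤ 7 and |y| = 1 ≥ 1. Reading y takes D from p0 back to p0, so every xyⁱz is accepted.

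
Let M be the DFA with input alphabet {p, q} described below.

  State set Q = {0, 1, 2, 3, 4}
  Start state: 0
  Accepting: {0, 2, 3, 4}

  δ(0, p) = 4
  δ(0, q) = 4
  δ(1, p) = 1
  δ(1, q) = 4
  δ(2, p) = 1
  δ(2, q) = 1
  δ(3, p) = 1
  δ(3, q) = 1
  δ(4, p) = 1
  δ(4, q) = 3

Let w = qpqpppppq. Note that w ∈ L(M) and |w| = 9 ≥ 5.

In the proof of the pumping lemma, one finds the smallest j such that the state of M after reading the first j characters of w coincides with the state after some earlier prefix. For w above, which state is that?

4

State sequence: 0 -q-> 4 -p-> 1 -q-> 4 -p-> 1 -p-> 1 -p-> 1 -p-> 1 -p-> 1 -q-> 4
First repeat at step 3: 4 was already visited.

The earliest repeat is at step j = 3: M is in 4, which it already visited at step i = 1.
Since M has 5 states, any run of length ≥ 5 visits 5+1 states, so by pigeonhole some state repeats within the first 5 steps — that repeat gives the pumpable loop.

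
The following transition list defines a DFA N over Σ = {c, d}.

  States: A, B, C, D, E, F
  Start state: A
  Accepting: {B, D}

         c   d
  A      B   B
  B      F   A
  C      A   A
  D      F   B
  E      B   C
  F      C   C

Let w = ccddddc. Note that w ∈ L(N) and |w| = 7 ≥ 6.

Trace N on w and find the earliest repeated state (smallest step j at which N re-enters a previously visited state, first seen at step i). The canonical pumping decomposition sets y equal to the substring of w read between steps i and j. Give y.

ccdd

State sequence: A -c-> B -c-> F -d-> C -d-> A -d-> B -d-> A -c-> B
First repeat at step 4: A was already visited.

So i = 0, j = 4, giving x = w[0:0] = ε, y = w[0:4] = ccdd, z = w[4:7] = ddc.
Check: |xy| = 4 ≤ 6 and |y| = 4 ≥ 1. Reading y takes N from A back to A, so every xyⁱz is accepted.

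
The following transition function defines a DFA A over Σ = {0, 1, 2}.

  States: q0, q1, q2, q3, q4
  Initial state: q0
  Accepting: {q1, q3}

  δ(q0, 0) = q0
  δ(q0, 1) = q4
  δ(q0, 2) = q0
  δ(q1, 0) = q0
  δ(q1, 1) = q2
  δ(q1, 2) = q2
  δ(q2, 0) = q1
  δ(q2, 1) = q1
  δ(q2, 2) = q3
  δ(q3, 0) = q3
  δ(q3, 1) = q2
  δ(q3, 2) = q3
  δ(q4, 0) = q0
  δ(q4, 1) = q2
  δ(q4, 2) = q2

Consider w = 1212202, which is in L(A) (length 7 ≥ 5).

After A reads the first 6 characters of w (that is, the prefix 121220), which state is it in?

Run of A on the first 6 characters of w = 1 2 1 2 2 0:
  step 0: q0  (start)
  step 1: q4  (read 1: q0→q4)
  step 2: q2  (read 2: q4→q2)
  step 3: q1  (read 1: q2→q1)
  step 4: q2  (read 2: q1→q2)
  step 5: q3  (read 2: q2→q3)
  step 6: q3  (read 0: q3→q3)

After reading 6 characters, A is in state q3.
(This kind of state-tracing is the core of the pumping-lemma construction: with 5 states, pigeonhole forces a repeat within the first 5 steps.)

q3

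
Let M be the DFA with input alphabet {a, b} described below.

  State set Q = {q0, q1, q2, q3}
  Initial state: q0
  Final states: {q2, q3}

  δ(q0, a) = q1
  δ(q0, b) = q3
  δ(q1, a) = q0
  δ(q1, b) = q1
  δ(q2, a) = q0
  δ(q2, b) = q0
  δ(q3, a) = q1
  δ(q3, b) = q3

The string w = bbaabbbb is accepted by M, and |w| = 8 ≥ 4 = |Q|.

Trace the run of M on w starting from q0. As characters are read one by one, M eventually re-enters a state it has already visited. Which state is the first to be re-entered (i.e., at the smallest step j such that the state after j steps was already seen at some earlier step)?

q3

Run of M on w = b b a a b b b b:
  step 0: q0  (start)
  step 1: q3  (read b: q0→q3)
  step 2: q3  (read b: q3→q3)   ← first repeat (q3 seen earlier)
  step 3: q1  (read a: q3→q1)
  step 4: q0  (read a: q1→q0)
  step 5: q3  (read b: q0→q3)
  step 6: q3  (read b: q3→q3)
  step 7: q3  (read b: q3→q3)
  step 8: q3  (read b: q3→q3)

The earliest repeat is at step j = 2: M is in q3, which it already visited at step i = 1.
The DFA has 4 states, so the proof of the pumping lemma guarantees a repeated state among the first 4+1 visited; the segment between the two visits is the pumpable y.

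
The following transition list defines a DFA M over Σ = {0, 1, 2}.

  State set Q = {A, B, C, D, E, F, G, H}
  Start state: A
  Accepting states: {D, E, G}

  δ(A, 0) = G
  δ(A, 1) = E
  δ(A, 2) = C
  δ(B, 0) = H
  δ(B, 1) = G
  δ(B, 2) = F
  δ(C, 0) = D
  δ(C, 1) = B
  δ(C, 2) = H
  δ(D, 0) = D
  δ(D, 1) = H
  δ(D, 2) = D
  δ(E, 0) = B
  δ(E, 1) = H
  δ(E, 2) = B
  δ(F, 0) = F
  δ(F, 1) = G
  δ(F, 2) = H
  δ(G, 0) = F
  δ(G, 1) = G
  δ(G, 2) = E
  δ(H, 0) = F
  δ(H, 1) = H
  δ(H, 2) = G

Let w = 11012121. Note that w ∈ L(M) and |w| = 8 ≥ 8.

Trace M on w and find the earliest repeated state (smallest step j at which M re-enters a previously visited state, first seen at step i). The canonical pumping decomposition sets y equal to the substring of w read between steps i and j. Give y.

State sequence: A -1-> E -1-> H -0-> F -1-> G -2-> E -1-> H -2-> G -1-> G
First repeat at step 5: E was already visited.

So i = 1, j = 5, giving x = w[0:1] = 1, y = w[1:5] = 1012, z = w[5:8] = 121.
Check: |xy| = 5 ≤ 8 and |y| = 4 ≥ 1. Reading y takes M from E back to E, so every xyⁱz is accepted.

1012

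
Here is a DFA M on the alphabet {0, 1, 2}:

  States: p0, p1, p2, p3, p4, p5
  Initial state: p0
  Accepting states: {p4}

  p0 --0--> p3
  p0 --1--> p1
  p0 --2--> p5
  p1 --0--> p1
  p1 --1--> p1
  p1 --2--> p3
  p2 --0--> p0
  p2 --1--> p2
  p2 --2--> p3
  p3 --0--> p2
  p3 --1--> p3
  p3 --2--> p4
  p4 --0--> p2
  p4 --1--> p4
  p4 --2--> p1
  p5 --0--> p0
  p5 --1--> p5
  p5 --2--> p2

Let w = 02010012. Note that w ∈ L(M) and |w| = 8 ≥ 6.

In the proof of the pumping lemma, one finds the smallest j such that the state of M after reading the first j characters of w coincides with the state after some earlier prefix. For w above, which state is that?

p2

Run of M on w = 0 2 0 1 0 0 1 2:
  step 0: p0  (start)
  step 1: p3  (read 0: p0→p3)
  step 2: p4  (read 2: p3→p4)
  step 3: p2  (read 0: p4→p2)
  step 4: p2  (read 1: p2→p2)   ← first repeat (p2 seen earlier)
  step 5: p0  (read 0: p2→p0)
  step 6: p3  (read 0: p0→p3)
  step 7: p3  (read 1: p3→p3)
  step 8: p4  (read 2: p3→p4)

The earliest repeat is at step j = 4: M is in p2, which it already visited at step i = 3.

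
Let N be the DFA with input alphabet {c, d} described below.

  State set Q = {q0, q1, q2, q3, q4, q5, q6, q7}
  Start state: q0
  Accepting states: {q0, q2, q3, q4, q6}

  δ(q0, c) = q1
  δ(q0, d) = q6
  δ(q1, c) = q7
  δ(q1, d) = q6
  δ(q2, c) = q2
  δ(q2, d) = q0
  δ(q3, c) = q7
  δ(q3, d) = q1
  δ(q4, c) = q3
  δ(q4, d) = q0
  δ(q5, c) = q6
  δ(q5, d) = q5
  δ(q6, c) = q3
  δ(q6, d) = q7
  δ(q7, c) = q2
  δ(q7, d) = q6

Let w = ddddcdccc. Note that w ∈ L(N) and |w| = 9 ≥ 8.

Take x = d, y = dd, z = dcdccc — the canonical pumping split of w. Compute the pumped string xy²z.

xy^2z = d·dd·dd·dcdccc = ddddddcdccc.
Reading y = dd takes N from q6 back to q6, so after x·y·y the machine is still in q6, and z then leads to the accepting state q2. Hence ddddddcdccc ∈ L(N).

ddddddcdccc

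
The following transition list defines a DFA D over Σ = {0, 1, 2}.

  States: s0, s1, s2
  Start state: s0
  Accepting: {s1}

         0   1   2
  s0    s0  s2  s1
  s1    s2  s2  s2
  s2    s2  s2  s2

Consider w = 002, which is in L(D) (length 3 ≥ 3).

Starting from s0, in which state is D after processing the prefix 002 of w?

Run of D on the first 3 characters of w = 0 0 2:
  step 0: s0  (start)
  step 1: s0  (read 0: s0→s0)
  step 2: s0  (read 0: s0→s0)
  step 3: s1  (read 2: s0→s1)

After reading 3 characters, D is in state s1.
(This kind of state-tracing is the core of the pumping-lemma construction: with 3 states, pigeonhole forces a repeat within the first 3 steps.)

s1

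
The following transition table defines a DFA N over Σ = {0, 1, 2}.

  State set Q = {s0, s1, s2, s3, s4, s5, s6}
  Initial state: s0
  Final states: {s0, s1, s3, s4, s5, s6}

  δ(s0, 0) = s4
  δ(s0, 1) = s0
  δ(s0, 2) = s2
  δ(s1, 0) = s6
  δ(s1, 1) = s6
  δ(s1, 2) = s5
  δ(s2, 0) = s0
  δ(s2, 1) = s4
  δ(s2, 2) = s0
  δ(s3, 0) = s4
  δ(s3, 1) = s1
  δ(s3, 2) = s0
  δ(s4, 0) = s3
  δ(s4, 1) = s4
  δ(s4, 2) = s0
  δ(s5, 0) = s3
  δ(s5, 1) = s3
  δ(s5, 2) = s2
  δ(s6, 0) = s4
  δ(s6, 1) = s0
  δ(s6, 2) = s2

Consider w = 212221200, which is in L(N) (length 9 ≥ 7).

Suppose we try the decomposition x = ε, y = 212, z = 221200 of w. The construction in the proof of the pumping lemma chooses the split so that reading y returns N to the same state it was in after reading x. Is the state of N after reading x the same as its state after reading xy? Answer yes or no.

State sequence: s0 -2-> s2 -1-> s4 -2-> s0

After x (step 0): s0. After xy (step 3): s0.
They match, so y = 212 drives N around a cycle from s0 back to itself; pumping y any number of times keeps N in s0 before reading z, and xyⁱz ∈ L(N) for every i ≥ 0.

yes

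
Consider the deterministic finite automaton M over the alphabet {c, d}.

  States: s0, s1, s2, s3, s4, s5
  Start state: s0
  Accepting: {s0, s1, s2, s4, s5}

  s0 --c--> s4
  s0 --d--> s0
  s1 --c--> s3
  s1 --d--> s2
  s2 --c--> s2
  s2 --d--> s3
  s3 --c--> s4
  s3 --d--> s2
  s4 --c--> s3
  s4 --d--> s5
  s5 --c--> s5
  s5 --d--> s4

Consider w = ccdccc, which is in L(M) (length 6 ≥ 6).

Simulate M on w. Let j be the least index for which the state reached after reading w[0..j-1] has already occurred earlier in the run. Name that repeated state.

s2

State sequence: s0 -c-> s4 -c-> s3 -d-> s2 -c-> s2 -c-> s2 -c-> s2
First repeat at step 4: s2 was already visited.

The earliest repeat is at step j = 4: M is in s2, which it already visited at step i = 3.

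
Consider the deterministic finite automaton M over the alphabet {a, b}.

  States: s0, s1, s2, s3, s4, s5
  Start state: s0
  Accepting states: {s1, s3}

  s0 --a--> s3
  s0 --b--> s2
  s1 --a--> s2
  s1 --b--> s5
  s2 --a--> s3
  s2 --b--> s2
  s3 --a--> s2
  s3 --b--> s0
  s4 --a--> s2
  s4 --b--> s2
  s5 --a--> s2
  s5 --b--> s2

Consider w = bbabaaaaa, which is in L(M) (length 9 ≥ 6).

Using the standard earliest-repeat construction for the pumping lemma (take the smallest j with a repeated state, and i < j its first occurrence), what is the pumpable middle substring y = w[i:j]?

b

State sequence: s0 -b-> s2 -b-> s2 -a-> s3 -b-> s0 -a-> s3 -a-> s2 -a-> s3 -a-> s2 -a-> s3
First repeat at step 2: s2 was already visited.

So i = 1, j = 2, giving x = w[0:1] = b, y = w[1:2] = b, z = w[2:9] = abaaaaa.
Check: |xy| = 2 ≤ 6 and |y| = 1 ≥ 1. Reading y takes M from s2 back to s2, so every xyⁱz is accepted.
Pumping length from the standard proof: p = 6 (the number of states). The repeated state found above gives |xy| = j ≤ 6 and |y| = j − i ≥ 1.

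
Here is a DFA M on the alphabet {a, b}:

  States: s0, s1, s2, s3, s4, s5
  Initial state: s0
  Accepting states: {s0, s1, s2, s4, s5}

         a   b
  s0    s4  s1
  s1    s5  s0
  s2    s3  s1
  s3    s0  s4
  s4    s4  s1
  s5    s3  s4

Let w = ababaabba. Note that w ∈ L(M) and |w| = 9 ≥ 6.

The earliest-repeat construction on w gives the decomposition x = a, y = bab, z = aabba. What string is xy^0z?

aaabba

xy⁰z = xz = a·aabba = aaabba.
Reading y = bab takes M from s4 back to s4, so after x the machine is still in s4, and z then leads to the accepting state s4. Hence aaabba ∈ L(M).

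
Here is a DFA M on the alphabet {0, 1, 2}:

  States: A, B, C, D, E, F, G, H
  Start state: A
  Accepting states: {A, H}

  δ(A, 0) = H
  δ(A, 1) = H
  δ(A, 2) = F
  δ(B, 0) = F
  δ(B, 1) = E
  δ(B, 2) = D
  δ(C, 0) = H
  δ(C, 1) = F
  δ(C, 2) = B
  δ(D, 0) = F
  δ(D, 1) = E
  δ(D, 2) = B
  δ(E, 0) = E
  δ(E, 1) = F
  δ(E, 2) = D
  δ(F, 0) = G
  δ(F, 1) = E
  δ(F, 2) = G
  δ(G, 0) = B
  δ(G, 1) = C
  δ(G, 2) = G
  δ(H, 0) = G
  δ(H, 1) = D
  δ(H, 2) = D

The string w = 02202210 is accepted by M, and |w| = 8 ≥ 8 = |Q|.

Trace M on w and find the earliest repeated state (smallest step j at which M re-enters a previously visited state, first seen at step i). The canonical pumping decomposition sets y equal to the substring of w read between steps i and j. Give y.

State sequence: A -0-> H -2-> D -2-> B -0-> F -2-> G -2-> G -1-> C -0-> H
First repeat at step 6: G was already visited.

So i = 5, j = 6, giving x = w[0:5] = 02202, y = w[5:6] = 2, z = w[6:8] = 10.
Check: |xy| = 6 ≤ 8 and |y| = 1 ≥ 1. Reading y takes M from G back to G, so every xyⁱz is accepted.

2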